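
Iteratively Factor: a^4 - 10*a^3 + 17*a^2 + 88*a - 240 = (a - 4)*(a^3 - 6*a^2 - 7*a + 60) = (a - 4)*(a + 3)*(a^2 - 9*a + 20) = (a - 5)*(a - 4)*(a + 3)*(a - 4)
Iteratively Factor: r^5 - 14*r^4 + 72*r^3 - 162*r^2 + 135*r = (r - 5)*(r^4 - 9*r^3 + 27*r^2 - 27*r) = (r - 5)*(r - 3)*(r^3 - 6*r^2 + 9*r) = (r - 5)*(r - 3)^2*(r^2 - 3*r) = (r - 5)*(r - 3)^3*(r)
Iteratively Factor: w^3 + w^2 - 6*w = (w - 2)*(w^2 + 3*w) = (w - 2)*(w + 3)*(w)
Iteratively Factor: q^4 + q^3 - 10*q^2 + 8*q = (q - 1)*(q^3 + 2*q^2 - 8*q) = q*(q - 1)*(q^2 + 2*q - 8) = q*(q - 1)*(q + 4)*(q - 2)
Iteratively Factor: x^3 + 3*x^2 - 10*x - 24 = (x - 3)*(x^2 + 6*x + 8) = (x - 3)*(x + 2)*(x + 4)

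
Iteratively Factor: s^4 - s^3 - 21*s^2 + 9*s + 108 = (s + 3)*(s^3 - 4*s^2 - 9*s + 36) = (s + 3)^2*(s^2 - 7*s + 12) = (s - 3)*(s + 3)^2*(s - 4)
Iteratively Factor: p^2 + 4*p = (p + 4)*(p)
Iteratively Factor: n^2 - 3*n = (n)*(n - 3)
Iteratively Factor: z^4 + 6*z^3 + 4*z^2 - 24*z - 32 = (z - 2)*(z^3 + 8*z^2 + 20*z + 16) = (z - 2)*(z + 4)*(z^2 + 4*z + 4) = (z - 2)*(z + 2)*(z + 4)*(z + 2)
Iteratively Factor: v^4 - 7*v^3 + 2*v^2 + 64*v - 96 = (v - 2)*(v^3 - 5*v^2 - 8*v + 48) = (v - 2)*(v + 3)*(v^2 - 8*v + 16) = (v - 4)*(v - 2)*(v + 3)*(v - 4)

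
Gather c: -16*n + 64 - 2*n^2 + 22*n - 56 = -2*n^2 + 6*n + 8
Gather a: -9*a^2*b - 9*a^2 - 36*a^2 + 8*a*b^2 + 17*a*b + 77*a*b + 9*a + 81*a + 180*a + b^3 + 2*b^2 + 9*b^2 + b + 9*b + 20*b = a^2*(-9*b - 45) + a*(8*b^2 + 94*b + 270) + b^3 + 11*b^2 + 30*b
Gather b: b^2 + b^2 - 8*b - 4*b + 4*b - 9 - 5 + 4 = 2*b^2 - 8*b - 10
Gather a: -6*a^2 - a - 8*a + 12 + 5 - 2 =-6*a^2 - 9*a + 15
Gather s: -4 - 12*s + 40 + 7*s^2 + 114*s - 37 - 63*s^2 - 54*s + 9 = -56*s^2 + 48*s + 8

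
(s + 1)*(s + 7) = s^2 + 8*s + 7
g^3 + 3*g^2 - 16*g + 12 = (g - 2)*(g - 1)*(g + 6)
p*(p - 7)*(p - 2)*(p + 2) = p^4 - 7*p^3 - 4*p^2 + 28*p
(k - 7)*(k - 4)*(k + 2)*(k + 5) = k^4 - 4*k^3 - 39*k^2 + 86*k + 280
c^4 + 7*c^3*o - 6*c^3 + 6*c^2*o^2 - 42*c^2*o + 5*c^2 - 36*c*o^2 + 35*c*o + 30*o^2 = (c - 5)*(c - 1)*(c + o)*(c + 6*o)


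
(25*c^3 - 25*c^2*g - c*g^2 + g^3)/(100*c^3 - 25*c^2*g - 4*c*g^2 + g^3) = (c - g)/(4*c - g)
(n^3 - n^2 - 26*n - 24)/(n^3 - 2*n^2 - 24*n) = (n + 1)/n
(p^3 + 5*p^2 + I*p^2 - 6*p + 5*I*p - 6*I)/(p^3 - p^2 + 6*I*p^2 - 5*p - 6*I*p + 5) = (p + 6)/(p + 5*I)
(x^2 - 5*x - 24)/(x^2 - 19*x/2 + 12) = 2*(x + 3)/(2*x - 3)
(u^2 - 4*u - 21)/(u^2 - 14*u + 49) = (u + 3)/(u - 7)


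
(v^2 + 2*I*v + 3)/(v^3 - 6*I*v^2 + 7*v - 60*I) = (v - I)/(v^2 - 9*I*v - 20)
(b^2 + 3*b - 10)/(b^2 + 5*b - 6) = (b^2 + 3*b - 10)/(b^2 + 5*b - 6)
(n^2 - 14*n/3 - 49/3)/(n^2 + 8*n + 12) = (3*n^2 - 14*n - 49)/(3*(n^2 + 8*n + 12))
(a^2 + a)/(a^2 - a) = (a + 1)/(a - 1)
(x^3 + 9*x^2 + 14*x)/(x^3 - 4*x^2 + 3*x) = (x^2 + 9*x + 14)/(x^2 - 4*x + 3)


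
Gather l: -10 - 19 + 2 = -27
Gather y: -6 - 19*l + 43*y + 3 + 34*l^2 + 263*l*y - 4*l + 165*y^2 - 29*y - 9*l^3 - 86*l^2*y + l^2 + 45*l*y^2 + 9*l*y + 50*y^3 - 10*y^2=-9*l^3 + 35*l^2 - 23*l + 50*y^3 + y^2*(45*l + 155) + y*(-86*l^2 + 272*l + 14) - 3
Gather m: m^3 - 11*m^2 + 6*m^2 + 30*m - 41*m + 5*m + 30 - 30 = m^3 - 5*m^2 - 6*m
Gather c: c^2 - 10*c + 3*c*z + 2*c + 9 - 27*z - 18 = c^2 + c*(3*z - 8) - 27*z - 9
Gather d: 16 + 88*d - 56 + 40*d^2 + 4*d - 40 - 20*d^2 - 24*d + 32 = 20*d^2 + 68*d - 48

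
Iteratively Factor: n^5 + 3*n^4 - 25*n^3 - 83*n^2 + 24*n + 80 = (n - 1)*(n^4 + 4*n^3 - 21*n^2 - 104*n - 80) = (n - 1)*(n + 4)*(n^3 - 21*n - 20) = (n - 1)*(n + 4)^2*(n^2 - 4*n - 5) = (n - 5)*(n - 1)*(n + 4)^2*(n + 1)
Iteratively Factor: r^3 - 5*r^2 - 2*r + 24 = (r + 2)*(r^2 - 7*r + 12) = (r - 3)*(r + 2)*(r - 4)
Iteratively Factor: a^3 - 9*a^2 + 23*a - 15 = (a - 5)*(a^2 - 4*a + 3) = (a - 5)*(a - 1)*(a - 3)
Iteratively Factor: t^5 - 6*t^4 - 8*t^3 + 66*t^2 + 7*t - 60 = (t - 5)*(t^4 - t^3 - 13*t^2 + t + 12) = (t - 5)*(t + 3)*(t^3 - 4*t^2 - t + 4) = (t - 5)*(t - 1)*(t + 3)*(t^2 - 3*t - 4) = (t - 5)*(t - 1)*(t + 1)*(t + 3)*(t - 4)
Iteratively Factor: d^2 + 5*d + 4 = (d + 1)*(d + 4)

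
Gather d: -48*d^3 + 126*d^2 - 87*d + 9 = -48*d^3 + 126*d^2 - 87*d + 9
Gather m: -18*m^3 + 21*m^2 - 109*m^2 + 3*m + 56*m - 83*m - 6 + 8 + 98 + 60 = -18*m^3 - 88*m^2 - 24*m + 160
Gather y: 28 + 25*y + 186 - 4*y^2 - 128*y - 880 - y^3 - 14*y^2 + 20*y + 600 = -y^3 - 18*y^2 - 83*y - 66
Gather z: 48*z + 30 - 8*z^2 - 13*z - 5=-8*z^2 + 35*z + 25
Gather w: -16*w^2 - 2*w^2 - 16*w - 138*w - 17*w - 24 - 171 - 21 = -18*w^2 - 171*w - 216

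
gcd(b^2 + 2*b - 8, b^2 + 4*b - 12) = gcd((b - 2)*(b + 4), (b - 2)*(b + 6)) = b - 2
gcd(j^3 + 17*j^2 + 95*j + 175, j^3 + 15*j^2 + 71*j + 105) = j^2 + 12*j + 35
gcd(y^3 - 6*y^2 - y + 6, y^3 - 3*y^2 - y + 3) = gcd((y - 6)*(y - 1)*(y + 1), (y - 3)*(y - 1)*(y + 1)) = y^2 - 1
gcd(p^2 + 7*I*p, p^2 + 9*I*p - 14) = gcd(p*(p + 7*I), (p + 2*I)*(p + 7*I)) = p + 7*I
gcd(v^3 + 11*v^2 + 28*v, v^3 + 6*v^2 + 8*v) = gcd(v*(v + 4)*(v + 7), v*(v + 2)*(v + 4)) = v^2 + 4*v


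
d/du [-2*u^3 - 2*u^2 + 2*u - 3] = -6*u^2 - 4*u + 2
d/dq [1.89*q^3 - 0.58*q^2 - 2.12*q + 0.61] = 5.67*q^2 - 1.16*q - 2.12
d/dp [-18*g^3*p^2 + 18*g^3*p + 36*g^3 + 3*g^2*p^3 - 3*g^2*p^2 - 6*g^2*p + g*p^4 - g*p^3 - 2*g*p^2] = g*(-36*g^2*p + 18*g^2 + 9*g*p^2 - 6*g*p - 6*g + 4*p^3 - 3*p^2 - 4*p)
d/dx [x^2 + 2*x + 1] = 2*x + 2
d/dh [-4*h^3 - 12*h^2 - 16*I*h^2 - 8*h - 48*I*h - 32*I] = -12*h^2 - h*(24 + 32*I) - 8 - 48*I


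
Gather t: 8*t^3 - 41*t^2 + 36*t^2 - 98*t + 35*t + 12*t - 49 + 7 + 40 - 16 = 8*t^3 - 5*t^2 - 51*t - 18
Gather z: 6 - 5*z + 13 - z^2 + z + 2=-z^2 - 4*z + 21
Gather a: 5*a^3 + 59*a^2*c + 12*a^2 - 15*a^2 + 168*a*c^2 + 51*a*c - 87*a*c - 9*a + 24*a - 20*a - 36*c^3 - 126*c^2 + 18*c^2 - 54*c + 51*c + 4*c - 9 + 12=5*a^3 + a^2*(59*c - 3) + a*(168*c^2 - 36*c - 5) - 36*c^3 - 108*c^2 + c + 3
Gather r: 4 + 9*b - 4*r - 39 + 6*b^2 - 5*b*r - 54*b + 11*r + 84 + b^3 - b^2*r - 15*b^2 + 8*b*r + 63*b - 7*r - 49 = b^3 - 9*b^2 + 18*b + r*(-b^2 + 3*b)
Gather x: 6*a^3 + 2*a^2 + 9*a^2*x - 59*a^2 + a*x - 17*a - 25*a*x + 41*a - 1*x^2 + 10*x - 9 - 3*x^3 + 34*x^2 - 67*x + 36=6*a^3 - 57*a^2 + 24*a - 3*x^3 + 33*x^2 + x*(9*a^2 - 24*a - 57) + 27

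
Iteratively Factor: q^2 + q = (q + 1)*(q)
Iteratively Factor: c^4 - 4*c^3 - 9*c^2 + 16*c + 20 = (c - 2)*(c^3 - 2*c^2 - 13*c - 10) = (c - 5)*(c - 2)*(c^2 + 3*c + 2) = (c - 5)*(c - 2)*(c + 1)*(c + 2)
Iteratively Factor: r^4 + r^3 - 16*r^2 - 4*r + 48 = (r - 2)*(r^3 + 3*r^2 - 10*r - 24) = (r - 3)*(r - 2)*(r^2 + 6*r + 8) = (r - 3)*(r - 2)*(r + 2)*(r + 4)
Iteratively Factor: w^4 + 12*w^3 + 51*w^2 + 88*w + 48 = (w + 3)*(w^3 + 9*w^2 + 24*w + 16) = (w + 3)*(w + 4)*(w^2 + 5*w + 4) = (w + 1)*(w + 3)*(w + 4)*(w + 4)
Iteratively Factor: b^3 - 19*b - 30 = (b - 5)*(b^2 + 5*b + 6) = (b - 5)*(b + 3)*(b + 2)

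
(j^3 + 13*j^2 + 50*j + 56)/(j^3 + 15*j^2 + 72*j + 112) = (j + 2)/(j + 4)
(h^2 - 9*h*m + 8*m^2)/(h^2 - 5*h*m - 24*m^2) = (h - m)/(h + 3*m)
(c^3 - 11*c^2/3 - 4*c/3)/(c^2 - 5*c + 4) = c*(3*c + 1)/(3*(c - 1))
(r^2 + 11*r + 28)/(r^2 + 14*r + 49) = (r + 4)/(r + 7)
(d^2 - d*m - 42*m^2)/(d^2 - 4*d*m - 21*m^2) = (d + 6*m)/(d + 3*m)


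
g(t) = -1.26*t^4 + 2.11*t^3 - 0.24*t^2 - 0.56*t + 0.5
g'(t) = -5.04*t^3 + 6.33*t^2 - 0.48*t - 0.56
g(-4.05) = -480.33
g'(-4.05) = 440.02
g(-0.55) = 0.27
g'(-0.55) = 2.46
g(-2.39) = -69.45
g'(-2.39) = 105.55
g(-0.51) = 0.36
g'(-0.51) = 2.00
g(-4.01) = -462.97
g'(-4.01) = 428.14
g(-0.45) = 0.46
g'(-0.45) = 1.40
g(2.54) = -20.34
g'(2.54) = -43.53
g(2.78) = -32.84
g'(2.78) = -61.26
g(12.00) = -22522.06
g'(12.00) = -7803.92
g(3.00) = -48.43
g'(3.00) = -81.11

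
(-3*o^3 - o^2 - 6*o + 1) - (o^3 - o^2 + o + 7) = -4*o^3 - 7*o - 6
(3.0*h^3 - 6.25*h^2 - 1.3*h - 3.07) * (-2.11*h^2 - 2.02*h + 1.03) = -6.33*h^5 + 7.1275*h^4 + 18.458*h^3 + 2.6662*h^2 + 4.8624*h - 3.1621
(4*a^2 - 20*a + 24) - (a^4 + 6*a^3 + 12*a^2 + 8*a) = -a^4 - 6*a^3 - 8*a^2 - 28*a + 24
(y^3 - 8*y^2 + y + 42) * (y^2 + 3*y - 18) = y^5 - 5*y^4 - 41*y^3 + 189*y^2 + 108*y - 756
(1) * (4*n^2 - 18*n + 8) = 4*n^2 - 18*n + 8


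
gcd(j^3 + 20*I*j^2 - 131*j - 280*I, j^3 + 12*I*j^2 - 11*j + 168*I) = j^2 + 15*I*j - 56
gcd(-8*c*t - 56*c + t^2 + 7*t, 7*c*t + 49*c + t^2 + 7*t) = t + 7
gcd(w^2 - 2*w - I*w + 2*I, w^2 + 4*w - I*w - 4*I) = w - I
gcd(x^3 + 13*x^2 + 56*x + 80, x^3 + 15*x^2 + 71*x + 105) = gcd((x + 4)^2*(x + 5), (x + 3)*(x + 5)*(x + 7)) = x + 5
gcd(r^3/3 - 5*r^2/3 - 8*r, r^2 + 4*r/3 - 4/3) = 1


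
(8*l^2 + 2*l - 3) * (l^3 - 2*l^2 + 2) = 8*l^5 - 14*l^4 - 7*l^3 + 22*l^2 + 4*l - 6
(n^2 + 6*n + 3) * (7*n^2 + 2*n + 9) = 7*n^4 + 44*n^3 + 42*n^2 + 60*n + 27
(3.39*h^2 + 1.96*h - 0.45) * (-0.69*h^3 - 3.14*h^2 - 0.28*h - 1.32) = -2.3391*h^5 - 11.997*h^4 - 6.7931*h^3 - 3.6106*h^2 - 2.4612*h + 0.594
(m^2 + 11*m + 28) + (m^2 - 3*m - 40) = 2*m^2 + 8*m - 12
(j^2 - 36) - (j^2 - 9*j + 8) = 9*j - 44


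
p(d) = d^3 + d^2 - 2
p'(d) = 3*d^2 + 2*d = d*(3*d + 2)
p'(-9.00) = 225.00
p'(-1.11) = 1.48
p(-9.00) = -650.00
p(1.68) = 5.56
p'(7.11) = 165.88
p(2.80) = 27.79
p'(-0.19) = -0.27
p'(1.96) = 15.44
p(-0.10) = -1.99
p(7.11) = 407.98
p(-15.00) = -3152.00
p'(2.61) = 25.66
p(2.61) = 22.59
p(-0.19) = -1.97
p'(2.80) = 29.12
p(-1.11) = -2.14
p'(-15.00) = 645.00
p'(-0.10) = -0.17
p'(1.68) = 11.83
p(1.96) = 9.37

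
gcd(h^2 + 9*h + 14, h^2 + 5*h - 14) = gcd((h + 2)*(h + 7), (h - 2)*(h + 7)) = h + 7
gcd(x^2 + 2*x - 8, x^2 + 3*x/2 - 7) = x - 2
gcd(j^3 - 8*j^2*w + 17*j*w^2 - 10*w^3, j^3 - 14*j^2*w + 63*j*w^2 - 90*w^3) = -j + 5*w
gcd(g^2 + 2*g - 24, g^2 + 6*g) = g + 6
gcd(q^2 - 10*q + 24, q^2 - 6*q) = q - 6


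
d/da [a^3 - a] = 3*a^2 - 1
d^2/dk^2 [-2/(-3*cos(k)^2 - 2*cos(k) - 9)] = (-72*sin(k)^4 - 172*sin(k)^2 + 81*cos(k) - 9*cos(3*k) + 152)/(-3*sin(k)^2 + 2*cos(k) + 12)^3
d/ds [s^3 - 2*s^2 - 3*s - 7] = 3*s^2 - 4*s - 3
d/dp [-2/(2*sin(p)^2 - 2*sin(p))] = (2/tan(p) - cos(p)/sin(p)^2)/(sin(p) - 1)^2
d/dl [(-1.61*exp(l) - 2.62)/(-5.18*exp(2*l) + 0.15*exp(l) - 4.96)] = (-8.3398*exp(2*l) - 27.1432*exp(l) + 8.3786)*exp(l)/(26.8324*exp(4*l) - 1.554*exp(3*l) + 51.4081*exp(2*l) - 1.488*exp(l) + 24.6016)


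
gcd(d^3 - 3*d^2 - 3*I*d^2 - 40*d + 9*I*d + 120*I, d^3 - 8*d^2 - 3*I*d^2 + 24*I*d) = d^2 + d*(-8 - 3*I) + 24*I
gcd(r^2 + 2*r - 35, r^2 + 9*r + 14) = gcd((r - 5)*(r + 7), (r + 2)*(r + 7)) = r + 7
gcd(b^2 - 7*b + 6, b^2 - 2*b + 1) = b - 1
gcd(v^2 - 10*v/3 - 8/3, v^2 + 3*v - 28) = v - 4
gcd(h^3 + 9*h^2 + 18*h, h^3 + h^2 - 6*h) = h^2 + 3*h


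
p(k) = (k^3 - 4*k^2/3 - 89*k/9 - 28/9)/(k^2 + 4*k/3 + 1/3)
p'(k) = (-2*k - 4/3)*(k^3 - 4*k^2/3 - 89*k/9 - 28/9)/(k^2 + 4*k/3 + 1/3)^2 + (3*k^2 - 8*k/3 - 89/9)/(k^2 + 4*k/3 + 1/3) = (k^2 + 2*k + 23/3)/(k^2 + 2*k + 1)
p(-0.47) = -15.72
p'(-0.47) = 24.73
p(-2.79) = -1.73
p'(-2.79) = 3.08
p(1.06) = -4.84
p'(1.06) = 2.57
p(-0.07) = -9.91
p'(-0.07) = 8.71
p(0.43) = -6.90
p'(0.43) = 4.26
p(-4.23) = -4.83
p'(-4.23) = 1.64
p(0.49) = -6.65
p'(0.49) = 4.00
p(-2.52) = -0.80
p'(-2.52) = 3.89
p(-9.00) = -10.83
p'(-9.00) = 1.10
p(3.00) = -1.33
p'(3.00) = 1.42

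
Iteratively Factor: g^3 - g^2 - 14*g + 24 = (g - 2)*(g^2 + g - 12) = (g - 3)*(g - 2)*(g + 4)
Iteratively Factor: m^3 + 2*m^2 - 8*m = (m)*(m^2 + 2*m - 8) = m*(m + 4)*(m - 2)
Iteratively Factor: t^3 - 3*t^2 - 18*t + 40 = (t + 4)*(t^2 - 7*t + 10) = (t - 2)*(t + 4)*(t - 5)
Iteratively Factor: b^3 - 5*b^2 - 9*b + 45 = (b + 3)*(b^2 - 8*b + 15) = (b - 3)*(b + 3)*(b - 5)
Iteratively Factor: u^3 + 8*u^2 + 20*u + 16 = (u + 4)*(u^2 + 4*u + 4) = (u + 2)*(u + 4)*(u + 2)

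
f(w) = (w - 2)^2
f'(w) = 2*w - 4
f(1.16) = 0.71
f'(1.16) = -1.68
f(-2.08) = 16.65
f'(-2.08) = -8.16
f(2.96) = 0.92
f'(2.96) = 1.92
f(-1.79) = 14.36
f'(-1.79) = -7.58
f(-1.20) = 10.24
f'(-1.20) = -6.40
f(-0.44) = 5.95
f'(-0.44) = -4.88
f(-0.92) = 8.53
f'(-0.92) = -5.84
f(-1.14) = 9.86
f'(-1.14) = -6.28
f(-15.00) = 289.00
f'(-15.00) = -34.00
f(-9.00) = 121.00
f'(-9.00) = -22.00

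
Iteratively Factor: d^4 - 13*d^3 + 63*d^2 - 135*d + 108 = (d - 4)*(d^3 - 9*d^2 + 27*d - 27) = (d - 4)*(d - 3)*(d^2 - 6*d + 9) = (d - 4)*(d - 3)^2*(d - 3)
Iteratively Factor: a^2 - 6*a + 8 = (a - 2)*(a - 4)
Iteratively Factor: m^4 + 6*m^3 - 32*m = (m - 2)*(m^3 + 8*m^2 + 16*m) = (m - 2)*(m + 4)*(m^2 + 4*m) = (m - 2)*(m + 4)^2*(m)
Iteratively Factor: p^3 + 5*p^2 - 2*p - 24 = (p + 3)*(p^2 + 2*p - 8) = (p + 3)*(p + 4)*(p - 2)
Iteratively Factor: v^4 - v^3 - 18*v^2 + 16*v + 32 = (v + 4)*(v^3 - 5*v^2 + 2*v + 8) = (v - 4)*(v + 4)*(v^2 - v - 2) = (v - 4)*(v + 1)*(v + 4)*(v - 2)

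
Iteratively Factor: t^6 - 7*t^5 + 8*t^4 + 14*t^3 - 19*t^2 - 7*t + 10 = (t + 1)*(t^5 - 8*t^4 + 16*t^3 - 2*t^2 - 17*t + 10) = (t - 2)*(t + 1)*(t^4 - 6*t^3 + 4*t^2 + 6*t - 5) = (t - 2)*(t + 1)^2*(t^3 - 7*t^2 + 11*t - 5) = (t - 2)*(t - 1)*(t + 1)^2*(t^2 - 6*t + 5) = (t - 5)*(t - 2)*(t - 1)*(t + 1)^2*(t - 1)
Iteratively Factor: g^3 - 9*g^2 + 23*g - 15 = (g - 1)*(g^2 - 8*g + 15) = (g - 3)*(g - 1)*(g - 5)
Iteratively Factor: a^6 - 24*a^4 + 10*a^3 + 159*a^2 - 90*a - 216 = (a - 3)*(a^5 + 3*a^4 - 15*a^3 - 35*a^2 + 54*a + 72) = (a - 3)*(a + 4)*(a^4 - a^3 - 11*a^2 + 9*a + 18) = (a - 3)^2*(a + 4)*(a^3 + 2*a^2 - 5*a - 6) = (a - 3)^2*(a + 1)*(a + 4)*(a^2 + a - 6) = (a - 3)^2*(a + 1)*(a + 3)*(a + 4)*(a - 2)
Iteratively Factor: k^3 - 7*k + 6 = (k - 2)*(k^2 + 2*k - 3) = (k - 2)*(k - 1)*(k + 3)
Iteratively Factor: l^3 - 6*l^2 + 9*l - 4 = (l - 4)*(l^2 - 2*l + 1) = (l - 4)*(l - 1)*(l - 1)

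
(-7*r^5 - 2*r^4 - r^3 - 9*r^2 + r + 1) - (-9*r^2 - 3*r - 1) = -7*r^5 - 2*r^4 - r^3 + 4*r + 2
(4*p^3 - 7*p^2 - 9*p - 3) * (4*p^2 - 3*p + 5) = 16*p^5 - 40*p^4 + 5*p^3 - 20*p^2 - 36*p - 15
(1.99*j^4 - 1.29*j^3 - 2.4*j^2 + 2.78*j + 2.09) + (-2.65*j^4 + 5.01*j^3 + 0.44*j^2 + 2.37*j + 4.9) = -0.66*j^4 + 3.72*j^3 - 1.96*j^2 + 5.15*j + 6.99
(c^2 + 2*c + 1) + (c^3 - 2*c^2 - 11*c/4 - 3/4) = c^3 - c^2 - 3*c/4 + 1/4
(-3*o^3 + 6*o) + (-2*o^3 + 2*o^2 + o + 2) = -5*o^3 + 2*o^2 + 7*o + 2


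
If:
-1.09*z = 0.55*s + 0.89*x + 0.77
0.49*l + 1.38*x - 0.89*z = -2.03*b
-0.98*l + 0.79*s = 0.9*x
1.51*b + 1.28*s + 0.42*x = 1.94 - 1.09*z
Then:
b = 0.839575228980076*z + 0.52713579057444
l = 2.82368612063138 - 1.35667385766413*z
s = 1.47718807646665 - 1.80643597250201*z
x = -0.108382264184152*z - 1.77803757534456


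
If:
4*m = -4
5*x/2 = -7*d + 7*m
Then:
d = -5*x/14 - 1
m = -1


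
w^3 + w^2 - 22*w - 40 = (w - 5)*(w + 2)*(w + 4)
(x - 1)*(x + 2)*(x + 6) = x^3 + 7*x^2 + 4*x - 12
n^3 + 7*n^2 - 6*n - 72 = (n - 3)*(n + 4)*(n + 6)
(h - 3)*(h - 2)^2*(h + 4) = h^4 - 3*h^3 - 12*h^2 + 52*h - 48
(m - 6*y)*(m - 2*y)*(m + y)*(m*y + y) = m^4*y - 7*m^3*y^2 + m^3*y + 4*m^2*y^3 - 7*m^2*y^2 + 12*m*y^4 + 4*m*y^3 + 12*y^4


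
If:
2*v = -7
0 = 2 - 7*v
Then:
No Solution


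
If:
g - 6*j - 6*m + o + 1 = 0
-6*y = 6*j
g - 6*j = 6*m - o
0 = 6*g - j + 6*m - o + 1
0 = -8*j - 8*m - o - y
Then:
No Solution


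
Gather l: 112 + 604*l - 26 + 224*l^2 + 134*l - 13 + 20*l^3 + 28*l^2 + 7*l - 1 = 20*l^3 + 252*l^2 + 745*l + 72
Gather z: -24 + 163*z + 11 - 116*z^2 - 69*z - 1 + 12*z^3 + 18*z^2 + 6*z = 12*z^3 - 98*z^2 + 100*z - 14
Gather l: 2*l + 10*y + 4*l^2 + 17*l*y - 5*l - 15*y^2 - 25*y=4*l^2 + l*(17*y - 3) - 15*y^2 - 15*y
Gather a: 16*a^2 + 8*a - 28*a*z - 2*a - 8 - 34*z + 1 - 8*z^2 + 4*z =16*a^2 + a*(6 - 28*z) - 8*z^2 - 30*z - 7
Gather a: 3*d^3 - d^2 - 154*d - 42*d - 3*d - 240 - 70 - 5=3*d^3 - d^2 - 199*d - 315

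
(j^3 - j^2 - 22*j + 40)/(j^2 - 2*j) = j + 1 - 20/j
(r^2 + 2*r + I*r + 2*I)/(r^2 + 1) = (r + 2)/(r - I)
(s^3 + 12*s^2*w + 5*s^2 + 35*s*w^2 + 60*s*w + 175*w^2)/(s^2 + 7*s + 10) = (s^2 + 12*s*w + 35*w^2)/(s + 2)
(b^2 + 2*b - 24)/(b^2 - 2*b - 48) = (b - 4)/(b - 8)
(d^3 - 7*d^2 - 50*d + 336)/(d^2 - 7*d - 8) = (d^2 + d - 42)/(d + 1)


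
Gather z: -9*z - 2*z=-11*z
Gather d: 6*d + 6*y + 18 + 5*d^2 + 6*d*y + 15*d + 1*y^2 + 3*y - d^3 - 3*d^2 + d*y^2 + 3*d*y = -d^3 + 2*d^2 + d*(y^2 + 9*y + 21) + y^2 + 9*y + 18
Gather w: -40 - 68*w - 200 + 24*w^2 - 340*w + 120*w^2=144*w^2 - 408*w - 240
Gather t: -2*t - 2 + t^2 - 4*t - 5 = t^2 - 6*t - 7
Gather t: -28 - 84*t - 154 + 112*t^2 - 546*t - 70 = 112*t^2 - 630*t - 252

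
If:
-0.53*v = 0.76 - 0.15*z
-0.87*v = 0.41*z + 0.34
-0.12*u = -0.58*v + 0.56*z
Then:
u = -11.49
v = -1.04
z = 1.38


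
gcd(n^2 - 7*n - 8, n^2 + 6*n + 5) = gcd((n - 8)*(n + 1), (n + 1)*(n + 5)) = n + 1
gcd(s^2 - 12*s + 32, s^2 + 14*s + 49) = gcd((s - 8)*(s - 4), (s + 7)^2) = 1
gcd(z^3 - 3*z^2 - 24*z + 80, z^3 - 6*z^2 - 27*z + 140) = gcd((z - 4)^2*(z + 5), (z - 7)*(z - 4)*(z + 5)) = z^2 + z - 20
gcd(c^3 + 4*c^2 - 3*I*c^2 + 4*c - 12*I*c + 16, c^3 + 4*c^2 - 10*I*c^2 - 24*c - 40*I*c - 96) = c^2 + c*(4 - 4*I) - 16*I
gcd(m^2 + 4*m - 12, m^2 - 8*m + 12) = m - 2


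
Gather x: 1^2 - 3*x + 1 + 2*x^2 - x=2*x^2 - 4*x + 2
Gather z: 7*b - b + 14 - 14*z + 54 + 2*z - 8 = 6*b - 12*z + 60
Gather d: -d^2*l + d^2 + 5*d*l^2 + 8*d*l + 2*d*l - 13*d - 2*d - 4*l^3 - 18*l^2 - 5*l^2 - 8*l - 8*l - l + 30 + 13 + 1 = d^2*(1 - l) + d*(5*l^2 + 10*l - 15) - 4*l^3 - 23*l^2 - 17*l + 44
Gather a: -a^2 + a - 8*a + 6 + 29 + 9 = -a^2 - 7*a + 44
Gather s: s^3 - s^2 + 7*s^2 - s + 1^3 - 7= s^3 + 6*s^2 - s - 6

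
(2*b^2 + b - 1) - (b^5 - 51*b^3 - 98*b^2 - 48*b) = -b^5 + 51*b^3 + 100*b^2 + 49*b - 1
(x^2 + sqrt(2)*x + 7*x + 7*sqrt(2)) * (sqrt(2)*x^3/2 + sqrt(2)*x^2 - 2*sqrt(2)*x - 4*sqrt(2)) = sqrt(2)*x^5/2 + x^4 + 9*sqrt(2)*x^4/2 + 5*sqrt(2)*x^3 + 9*x^3 - 18*sqrt(2)*x^2 + 10*x^2 - 28*sqrt(2)*x - 36*x - 56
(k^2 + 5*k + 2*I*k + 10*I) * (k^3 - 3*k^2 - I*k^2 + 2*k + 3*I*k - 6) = k^5 + 2*k^4 + I*k^4 - 11*k^3 + 2*I*k^3 + 8*k^2 - 11*I*k^2 - 60*k + 8*I*k - 60*I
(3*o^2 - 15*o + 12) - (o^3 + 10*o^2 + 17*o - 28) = -o^3 - 7*o^2 - 32*o + 40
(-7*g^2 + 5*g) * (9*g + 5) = -63*g^3 + 10*g^2 + 25*g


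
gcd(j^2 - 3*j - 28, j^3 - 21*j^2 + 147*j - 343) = j - 7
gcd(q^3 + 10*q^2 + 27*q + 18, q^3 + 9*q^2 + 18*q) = q^2 + 9*q + 18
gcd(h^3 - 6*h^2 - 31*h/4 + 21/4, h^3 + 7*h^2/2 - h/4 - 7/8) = h - 1/2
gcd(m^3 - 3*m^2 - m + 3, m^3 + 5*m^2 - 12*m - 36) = m - 3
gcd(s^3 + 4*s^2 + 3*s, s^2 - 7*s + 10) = 1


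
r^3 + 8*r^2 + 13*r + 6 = (r + 1)^2*(r + 6)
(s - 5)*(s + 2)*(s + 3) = s^3 - 19*s - 30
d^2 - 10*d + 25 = (d - 5)^2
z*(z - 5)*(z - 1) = z^3 - 6*z^2 + 5*z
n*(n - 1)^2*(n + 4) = n^4 + 2*n^3 - 7*n^2 + 4*n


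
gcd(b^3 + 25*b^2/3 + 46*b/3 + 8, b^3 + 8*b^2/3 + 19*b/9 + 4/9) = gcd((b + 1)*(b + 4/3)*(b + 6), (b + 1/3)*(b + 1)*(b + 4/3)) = b^2 + 7*b/3 + 4/3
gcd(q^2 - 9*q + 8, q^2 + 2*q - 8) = 1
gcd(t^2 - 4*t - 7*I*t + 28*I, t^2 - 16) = t - 4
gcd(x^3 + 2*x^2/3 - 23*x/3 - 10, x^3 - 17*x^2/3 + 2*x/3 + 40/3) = 1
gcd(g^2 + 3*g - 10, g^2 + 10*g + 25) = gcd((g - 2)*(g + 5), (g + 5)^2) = g + 5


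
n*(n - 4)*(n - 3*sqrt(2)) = n^3 - 3*sqrt(2)*n^2 - 4*n^2 + 12*sqrt(2)*n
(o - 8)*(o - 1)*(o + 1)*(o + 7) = o^4 - o^3 - 57*o^2 + o + 56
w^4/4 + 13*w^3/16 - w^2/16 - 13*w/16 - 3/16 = (w/4 + 1/4)*(w - 1)*(w + 1/4)*(w + 3)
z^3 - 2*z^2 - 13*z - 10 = (z - 5)*(z + 1)*(z + 2)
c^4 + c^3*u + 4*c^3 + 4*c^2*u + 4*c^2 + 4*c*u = c*(c + 2)^2*(c + u)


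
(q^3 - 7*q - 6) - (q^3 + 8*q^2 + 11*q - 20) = -8*q^2 - 18*q + 14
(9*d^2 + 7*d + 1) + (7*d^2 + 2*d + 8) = 16*d^2 + 9*d + 9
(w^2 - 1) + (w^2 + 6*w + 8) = 2*w^2 + 6*w + 7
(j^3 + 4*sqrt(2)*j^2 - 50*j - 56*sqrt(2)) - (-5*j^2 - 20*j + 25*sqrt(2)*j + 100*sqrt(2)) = j^3 + 5*j^2 + 4*sqrt(2)*j^2 - 25*sqrt(2)*j - 30*j - 156*sqrt(2)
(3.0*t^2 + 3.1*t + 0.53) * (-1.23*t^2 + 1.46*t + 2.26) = -3.69*t^4 + 0.567*t^3 + 10.6541*t^2 + 7.7798*t + 1.1978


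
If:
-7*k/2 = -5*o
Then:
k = 10*o/7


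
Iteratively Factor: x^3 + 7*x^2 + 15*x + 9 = (x + 3)*(x^2 + 4*x + 3) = (x + 3)^2*(x + 1)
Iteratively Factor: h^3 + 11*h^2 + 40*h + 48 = (h + 3)*(h^2 + 8*h + 16) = (h + 3)*(h + 4)*(h + 4)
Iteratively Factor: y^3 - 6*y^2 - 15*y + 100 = (y - 5)*(y^2 - y - 20) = (y - 5)^2*(y + 4)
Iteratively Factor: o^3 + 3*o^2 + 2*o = (o + 2)*(o^2 + o) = o*(o + 2)*(o + 1)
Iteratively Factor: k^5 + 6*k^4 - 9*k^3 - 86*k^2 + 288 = (k + 4)*(k^4 + 2*k^3 - 17*k^2 - 18*k + 72) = (k - 3)*(k + 4)*(k^3 + 5*k^2 - 2*k - 24) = (k - 3)*(k + 4)^2*(k^2 + k - 6) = (k - 3)*(k + 3)*(k + 4)^2*(k - 2)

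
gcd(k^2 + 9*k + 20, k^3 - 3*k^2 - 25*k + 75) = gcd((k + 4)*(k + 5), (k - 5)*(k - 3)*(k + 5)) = k + 5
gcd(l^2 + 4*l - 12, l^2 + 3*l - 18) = l + 6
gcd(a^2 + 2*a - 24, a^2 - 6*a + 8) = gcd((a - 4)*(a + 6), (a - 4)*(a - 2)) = a - 4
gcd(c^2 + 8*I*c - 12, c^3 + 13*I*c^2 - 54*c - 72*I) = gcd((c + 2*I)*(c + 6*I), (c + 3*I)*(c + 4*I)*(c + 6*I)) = c + 6*I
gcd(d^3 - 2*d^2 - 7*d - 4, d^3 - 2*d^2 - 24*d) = 1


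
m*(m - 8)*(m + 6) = m^3 - 2*m^2 - 48*m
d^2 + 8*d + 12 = (d + 2)*(d + 6)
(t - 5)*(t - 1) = t^2 - 6*t + 5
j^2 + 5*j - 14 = (j - 2)*(j + 7)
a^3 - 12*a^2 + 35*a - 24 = (a - 8)*(a - 3)*(a - 1)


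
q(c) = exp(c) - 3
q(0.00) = -2.00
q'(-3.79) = 0.02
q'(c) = exp(c)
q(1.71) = 2.53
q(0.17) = -1.81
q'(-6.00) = 0.00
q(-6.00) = -3.00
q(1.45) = 1.26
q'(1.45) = 4.26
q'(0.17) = 1.19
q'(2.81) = 16.61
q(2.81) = 13.61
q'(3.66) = 38.86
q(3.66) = 35.86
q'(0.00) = 1.00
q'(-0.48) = 0.62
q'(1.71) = 5.53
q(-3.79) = -2.98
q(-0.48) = -2.38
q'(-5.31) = 0.00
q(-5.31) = -3.00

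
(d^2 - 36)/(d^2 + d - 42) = (d + 6)/(d + 7)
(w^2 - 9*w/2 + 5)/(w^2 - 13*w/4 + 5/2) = 2*(2*w - 5)/(4*w - 5)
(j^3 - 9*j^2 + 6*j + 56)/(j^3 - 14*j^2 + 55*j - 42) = (j^2 - 2*j - 8)/(j^2 - 7*j + 6)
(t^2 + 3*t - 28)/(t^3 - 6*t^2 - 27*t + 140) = (t + 7)/(t^2 - 2*t - 35)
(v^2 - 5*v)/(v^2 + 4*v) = (v - 5)/(v + 4)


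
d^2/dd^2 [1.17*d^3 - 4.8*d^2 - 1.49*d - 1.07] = 7.02*d - 9.6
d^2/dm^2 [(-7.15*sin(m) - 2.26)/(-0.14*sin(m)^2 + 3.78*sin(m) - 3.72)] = (-0.14014*sin(m)^5 - 3.960964*sin(m)^4 + 26.210576*sin(m)^3 - 127.858416*sin(m)^2 - 160.242048*sin(m) + 263.310432)/(0.002744*sin(m)^6 - 0.222264*sin(m)^5 + 6.219864*sin(m)^4 - 65.821896*sin(m)^3 + 165.270672*sin(m)^2 - 156.927456*sin(m) + 51.478848)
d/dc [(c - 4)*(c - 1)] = 2*c - 5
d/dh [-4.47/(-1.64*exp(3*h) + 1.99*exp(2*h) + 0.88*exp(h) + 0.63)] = (-21.9924*exp(2*h) + 17.7906*exp(h) + 3.9336)*exp(h)/(-1.64*exp(3*h) + 1.99*exp(2*h) + 0.88*exp(h) + 0.63)^2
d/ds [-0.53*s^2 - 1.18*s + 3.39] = -1.06*s - 1.18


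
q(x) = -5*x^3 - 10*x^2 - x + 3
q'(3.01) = -197.10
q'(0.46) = -13.37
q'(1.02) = -37.01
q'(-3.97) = -158.01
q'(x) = -15*x^2 - 20*x - 1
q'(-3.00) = -76.00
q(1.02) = -13.73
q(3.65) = -377.01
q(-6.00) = 729.00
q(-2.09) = 7.06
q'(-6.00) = -421.00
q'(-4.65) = -232.34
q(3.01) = -226.97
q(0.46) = -0.06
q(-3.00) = 51.00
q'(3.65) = -273.84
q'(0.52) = -15.46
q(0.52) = -0.93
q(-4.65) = 294.15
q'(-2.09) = -24.72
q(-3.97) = 162.21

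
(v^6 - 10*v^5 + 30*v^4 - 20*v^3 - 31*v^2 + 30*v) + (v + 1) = v^6 - 10*v^5 + 30*v^4 - 20*v^3 - 31*v^2 + 31*v + 1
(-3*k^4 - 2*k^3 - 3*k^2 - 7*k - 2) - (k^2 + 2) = -3*k^4 - 2*k^3 - 4*k^2 - 7*k - 4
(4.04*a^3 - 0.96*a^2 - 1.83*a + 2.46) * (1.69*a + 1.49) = 6.8276*a^4 + 4.3972*a^3 - 4.5231*a^2 + 1.4307*a + 3.6654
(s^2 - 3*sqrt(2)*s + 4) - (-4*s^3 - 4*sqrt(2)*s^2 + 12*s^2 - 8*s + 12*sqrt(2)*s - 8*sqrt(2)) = 4*s^3 - 11*s^2 + 4*sqrt(2)*s^2 - 15*sqrt(2)*s + 8*s + 4 + 8*sqrt(2)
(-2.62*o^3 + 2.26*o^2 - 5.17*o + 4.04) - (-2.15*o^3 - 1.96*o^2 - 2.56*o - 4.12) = -0.47*o^3 + 4.22*o^2 - 2.61*o + 8.16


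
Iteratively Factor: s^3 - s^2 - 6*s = (s)*(s^2 - s - 6) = s*(s - 3)*(s + 2)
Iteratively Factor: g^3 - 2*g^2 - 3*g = (g - 3)*(g^2 + g) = (g - 3)*(g + 1)*(g)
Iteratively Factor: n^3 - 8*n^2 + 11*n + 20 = (n + 1)*(n^2 - 9*n + 20) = (n - 5)*(n + 1)*(n - 4)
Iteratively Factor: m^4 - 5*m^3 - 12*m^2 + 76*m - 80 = (m - 5)*(m^3 - 12*m + 16) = (m - 5)*(m - 2)*(m^2 + 2*m - 8) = (m - 5)*(m - 2)^2*(m + 4)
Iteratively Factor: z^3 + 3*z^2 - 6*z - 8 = (z + 1)*(z^2 + 2*z - 8) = (z + 1)*(z + 4)*(z - 2)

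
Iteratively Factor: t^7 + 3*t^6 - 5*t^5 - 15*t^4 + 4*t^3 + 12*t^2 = (t)*(t^6 + 3*t^5 - 5*t^4 - 15*t^3 + 4*t^2 + 12*t) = t*(t - 1)*(t^5 + 4*t^4 - t^3 - 16*t^2 - 12*t) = t*(t - 1)*(t + 3)*(t^4 + t^3 - 4*t^2 - 4*t) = t*(t - 2)*(t - 1)*(t + 3)*(t^3 + 3*t^2 + 2*t) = t*(t - 2)*(t - 1)*(t + 2)*(t + 3)*(t^2 + t) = t^2*(t - 2)*(t - 1)*(t + 2)*(t + 3)*(t + 1)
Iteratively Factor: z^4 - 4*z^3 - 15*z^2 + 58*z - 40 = (z - 5)*(z^3 + z^2 - 10*z + 8) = (z - 5)*(z - 1)*(z^2 + 2*z - 8) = (z - 5)*(z - 1)*(z + 4)*(z - 2)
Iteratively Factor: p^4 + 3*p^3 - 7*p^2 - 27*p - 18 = (p + 2)*(p^3 + p^2 - 9*p - 9) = (p + 2)*(p + 3)*(p^2 - 2*p - 3) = (p - 3)*(p + 2)*(p + 3)*(p + 1)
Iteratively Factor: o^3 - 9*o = (o - 3)*(o^2 + 3*o) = (o - 3)*(o + 3)*(o)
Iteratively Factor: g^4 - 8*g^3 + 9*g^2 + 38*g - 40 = (g - 4)*(g^3 - 4*g^2 - 7*g + 10) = (g - 5)*(g - 4)*(g^2 + g - 2) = (g - 5)*(g - 4)*(g - 1)*(g + 2)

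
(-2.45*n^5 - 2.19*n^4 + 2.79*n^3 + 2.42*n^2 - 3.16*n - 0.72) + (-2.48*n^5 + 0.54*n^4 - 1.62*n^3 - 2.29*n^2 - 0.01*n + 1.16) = -4.93*n^5 - 1.65*n^4 + 1.17*n^3 + 0.13*n^2 - 3.17*n + 0.44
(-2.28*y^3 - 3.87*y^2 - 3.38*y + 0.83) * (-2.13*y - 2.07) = 4.8564*y^4 + 12.9627*y^3 + 15.2103*y^2 + 5.2287*y - 1.7181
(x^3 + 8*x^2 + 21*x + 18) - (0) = x^3 + 8*x^2 + 21*x + 18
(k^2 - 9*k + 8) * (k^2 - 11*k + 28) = k^4 - 20*k^3 + 135*k^2 - 340*k + 224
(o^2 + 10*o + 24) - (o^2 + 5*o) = 5*o + 24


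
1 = 1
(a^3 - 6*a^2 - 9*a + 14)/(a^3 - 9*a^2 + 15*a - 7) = (a + 2)/(a - 1)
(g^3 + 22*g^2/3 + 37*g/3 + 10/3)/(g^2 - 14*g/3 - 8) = (3*g^3 + 22*g^2 + 37*g + 10)/(3*g^2 - 14*g - 24)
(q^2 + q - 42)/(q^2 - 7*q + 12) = (q^2 + q - 42)/(q^2 - 7*q + 12)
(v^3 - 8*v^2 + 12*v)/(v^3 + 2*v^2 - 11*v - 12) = v*(v^2 - 8*v + 12)/(v^3 + 2*v^2 - 11*v - 12)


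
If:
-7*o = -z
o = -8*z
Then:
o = 0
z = 0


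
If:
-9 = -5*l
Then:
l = 9/5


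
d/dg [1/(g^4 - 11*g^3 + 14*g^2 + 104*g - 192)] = (-4*g^3 + 33*g^2 - 28*g - 104)/(g^4 - 11*g^3 + 14*g^2 + 104*g - 192)^2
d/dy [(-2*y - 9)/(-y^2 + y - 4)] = (2*y^2 - 2*y - (2*y - 1)*(2*y + 9) + 8)/(y^2 - y + 4)^2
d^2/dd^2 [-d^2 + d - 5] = -2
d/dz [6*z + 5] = 6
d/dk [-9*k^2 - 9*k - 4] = -18*k - 9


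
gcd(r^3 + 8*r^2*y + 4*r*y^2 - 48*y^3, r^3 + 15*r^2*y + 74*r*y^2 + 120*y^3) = r^2 + 10*r*y + 24*y^2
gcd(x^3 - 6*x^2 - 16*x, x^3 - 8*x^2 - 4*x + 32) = x^2 - 6*x - 16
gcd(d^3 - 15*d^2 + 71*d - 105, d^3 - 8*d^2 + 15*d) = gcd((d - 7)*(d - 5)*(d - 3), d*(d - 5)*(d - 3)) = d^2 - 8*d + 15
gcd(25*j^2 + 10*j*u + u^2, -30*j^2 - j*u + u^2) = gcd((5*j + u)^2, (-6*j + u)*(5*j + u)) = 5*j + u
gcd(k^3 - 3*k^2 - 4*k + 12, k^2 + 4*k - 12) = k - 2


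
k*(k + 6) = k^2 + 6*k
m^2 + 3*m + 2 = (m + 1)*(m + 2)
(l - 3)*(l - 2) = l^2 - 5*l + 6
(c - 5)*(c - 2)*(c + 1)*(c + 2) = c^4 - 4*c^3 - 9*c^2 + 16*c + 20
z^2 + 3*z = z*(z + 3)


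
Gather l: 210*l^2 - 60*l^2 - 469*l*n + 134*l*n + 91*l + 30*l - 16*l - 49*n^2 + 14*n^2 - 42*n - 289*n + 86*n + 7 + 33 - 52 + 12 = 150*l^2 + l*(105 - 335*n) - 35*n^2 - 245*n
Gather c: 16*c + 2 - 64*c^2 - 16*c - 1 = 1 - 64*c^2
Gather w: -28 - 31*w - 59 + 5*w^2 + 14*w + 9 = 5*w^2 - 17*w - 78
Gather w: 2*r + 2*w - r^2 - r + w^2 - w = -r^2 + r + w^2 + w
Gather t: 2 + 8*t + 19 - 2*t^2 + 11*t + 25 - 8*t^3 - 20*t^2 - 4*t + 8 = -8*t^3 - 22*t^2 + 15*t + 54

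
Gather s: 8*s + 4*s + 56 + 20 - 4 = 12*s + 72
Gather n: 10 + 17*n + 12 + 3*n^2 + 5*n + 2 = 3*n^2 + 22*n + 24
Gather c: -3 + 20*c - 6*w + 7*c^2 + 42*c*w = 7*c^2 + c*(42*w + 20) - 6*w - 3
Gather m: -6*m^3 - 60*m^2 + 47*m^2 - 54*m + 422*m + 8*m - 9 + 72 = -6*m^3 - 13*m^2 + 376*m + 63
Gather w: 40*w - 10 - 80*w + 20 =10 - 40*w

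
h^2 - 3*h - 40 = (h - 8)*(h + 5)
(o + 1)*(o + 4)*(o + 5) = o^3 + 10*o^2 + 29*o + 20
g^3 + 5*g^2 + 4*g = g*(g + 1)*(g + 4)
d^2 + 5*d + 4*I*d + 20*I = (d + 5)*(d + 4*I)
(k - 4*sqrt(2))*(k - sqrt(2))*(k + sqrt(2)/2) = k^3 - 9*sqrt(2)*k^2/2 + 3*k + 4*sqrt(2)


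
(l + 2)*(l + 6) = l^2 + 8*l + 12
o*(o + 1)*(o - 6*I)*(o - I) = o^4 + o^3 - 7*I*o^3 - 6*o^2 - 7*I*o^2 - 6*o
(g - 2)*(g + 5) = g^2 + 3*g - 10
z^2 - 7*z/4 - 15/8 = (z - 5/2)*(z + 3/4)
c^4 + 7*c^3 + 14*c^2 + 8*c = c*(c + 1)*(c + 2)*(c + 4)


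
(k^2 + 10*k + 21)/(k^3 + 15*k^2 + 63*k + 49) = (k + 3)/(k^2 + 8*k + 7)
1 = 1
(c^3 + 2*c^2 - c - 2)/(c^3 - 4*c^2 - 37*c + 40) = (c^2 + 3*c + 2)/(c^2 - 3*c - 40)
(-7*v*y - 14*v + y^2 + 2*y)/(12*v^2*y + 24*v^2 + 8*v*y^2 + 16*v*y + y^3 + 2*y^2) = (-7*v + y)/(12*v^2 + 8*v*y + y^2)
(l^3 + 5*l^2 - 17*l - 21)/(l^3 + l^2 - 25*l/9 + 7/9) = 9*(l^3 + 5*l^2 - 17*l - 21)/(9*l^3 + 9*l^2 - 25*l + 7)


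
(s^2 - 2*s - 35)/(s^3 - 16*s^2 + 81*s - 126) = (s + 5)/(s^2 - 9*s + 18)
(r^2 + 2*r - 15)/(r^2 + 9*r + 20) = (r - 3)/(r + 4)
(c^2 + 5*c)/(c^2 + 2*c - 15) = c/(c - 3)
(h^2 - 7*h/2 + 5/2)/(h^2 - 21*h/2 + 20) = (h - 1)/(h - 8)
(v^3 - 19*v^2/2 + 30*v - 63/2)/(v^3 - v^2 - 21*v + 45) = (v - 7/2)/(v + 5)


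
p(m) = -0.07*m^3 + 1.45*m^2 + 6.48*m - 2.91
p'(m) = -0.21*m^2 + 2.9*m + 6.48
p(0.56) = 1.16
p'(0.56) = 8.04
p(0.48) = 0.53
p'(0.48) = 7.82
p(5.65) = 67.36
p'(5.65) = 16.16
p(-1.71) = -9.40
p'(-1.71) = 0.91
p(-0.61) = -6.31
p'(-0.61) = 4.63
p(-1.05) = -8.03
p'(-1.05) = 3.20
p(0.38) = -0.24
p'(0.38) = 7.55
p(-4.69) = 5.81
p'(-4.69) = -11.74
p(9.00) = 121.83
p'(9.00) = 15.57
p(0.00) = -2.91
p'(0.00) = 6.48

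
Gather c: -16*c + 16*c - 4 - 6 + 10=0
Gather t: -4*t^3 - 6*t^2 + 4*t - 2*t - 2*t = -4*t^3 - 6*t^2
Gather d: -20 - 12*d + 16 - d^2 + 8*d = -d^2 - 4*d - 4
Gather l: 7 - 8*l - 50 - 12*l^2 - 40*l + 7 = -12*l^2 - 48*l - 36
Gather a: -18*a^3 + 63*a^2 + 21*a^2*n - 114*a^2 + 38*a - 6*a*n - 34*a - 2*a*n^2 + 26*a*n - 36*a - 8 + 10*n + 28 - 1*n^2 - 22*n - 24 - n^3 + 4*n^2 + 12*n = -18*a^3 + a^2*(21*n - 51) + a*(-2*n^2 + 20*n - 32) - n^3 + 3*n^2 - 4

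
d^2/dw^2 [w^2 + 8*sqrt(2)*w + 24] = 2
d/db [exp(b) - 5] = exp(b)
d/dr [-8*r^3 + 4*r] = 4 - 24*r^2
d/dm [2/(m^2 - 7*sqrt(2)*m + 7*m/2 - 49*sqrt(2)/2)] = 4*(-4*m - 7 + 14*sqrt(2))/(2*m^2 - 14*sqrt(2)*m + 7*m - 49*sqrt(2))^2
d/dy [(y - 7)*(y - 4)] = 2*y - 11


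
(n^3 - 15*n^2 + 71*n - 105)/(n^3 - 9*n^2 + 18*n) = (n^2 - 12*n + 35)/(n*(n - 6))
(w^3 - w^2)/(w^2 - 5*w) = w*(w - 1)/(w - 5)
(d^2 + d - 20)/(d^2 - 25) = (d - 4)/(d - 5)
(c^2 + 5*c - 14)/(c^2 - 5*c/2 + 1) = 2*(c + 7)/(2*c - 1)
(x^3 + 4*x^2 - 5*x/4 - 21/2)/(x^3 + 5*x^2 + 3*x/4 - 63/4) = (x + 2)/(x + 3)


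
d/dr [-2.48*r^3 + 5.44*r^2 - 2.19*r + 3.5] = -7.44*r^2 + 10.88*r - 2.19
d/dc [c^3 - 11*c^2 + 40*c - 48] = 3*c^2 - 22*c + 40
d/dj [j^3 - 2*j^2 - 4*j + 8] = 3*j^2 - 4*j - 4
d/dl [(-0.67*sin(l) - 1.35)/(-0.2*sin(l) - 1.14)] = 0.4938*cos(l)/(0.2*sin(l) + 1.14)^2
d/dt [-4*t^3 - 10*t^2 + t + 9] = -12*t^2 - 20*t + 1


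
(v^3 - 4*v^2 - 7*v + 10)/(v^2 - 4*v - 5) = (v^2 + v - 2)/(v + 1)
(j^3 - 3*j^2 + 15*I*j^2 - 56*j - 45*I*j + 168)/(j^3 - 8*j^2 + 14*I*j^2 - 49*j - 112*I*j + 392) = (j^2 + j*(-3 + 8*I) - 24*I)/(j^2 + j*(-8 + 7*I) - 56*I)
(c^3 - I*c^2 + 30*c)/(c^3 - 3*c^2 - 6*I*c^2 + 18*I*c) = (c + 5*I)/(c - 3)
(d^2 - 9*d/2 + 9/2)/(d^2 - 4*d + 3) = (d - 3/2)/(d - 1)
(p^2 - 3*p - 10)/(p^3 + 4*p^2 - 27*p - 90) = (p + 2)/(p^2 + 9*p + 18)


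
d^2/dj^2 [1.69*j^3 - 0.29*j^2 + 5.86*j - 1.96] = 10.14*j - 0.58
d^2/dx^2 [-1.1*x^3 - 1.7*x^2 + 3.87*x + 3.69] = -6.6*x - 3.4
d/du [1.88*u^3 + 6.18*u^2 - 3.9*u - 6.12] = 5.64*u^2 + 12.36*u - 3.9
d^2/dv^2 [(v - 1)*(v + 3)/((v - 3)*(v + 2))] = 6*(v^3 + 3*v^2 + 15*v + 1)/(v^6 - 3*v^5 - 15*v^4 + 35*v^3 + 90*v^2 - 108*v - 216)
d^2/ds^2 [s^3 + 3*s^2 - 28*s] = 6*s + 6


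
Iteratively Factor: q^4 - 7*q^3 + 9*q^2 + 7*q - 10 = (q + 1)*(q^3 - 8*q^2 + 17*q - 10) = (q - 5)*(q + 1)*(q^2 - 3*q + 2) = (q - 5)*(q - 1)*(q + 1)*(q - 2)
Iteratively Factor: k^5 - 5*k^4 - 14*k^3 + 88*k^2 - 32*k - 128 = (k + 4)*(k^4 - 9*k^3 + 22*k^2 - 32) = (k - 2)*(k + 4)*(k^3 - 7*k^2 + 8*k + 16) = (k - 4)*(k - 2)*(k + 4)*(k^2 - 3*k - 4) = (k - 4)^2*(k - 2)*(k + 4)*(k + 1)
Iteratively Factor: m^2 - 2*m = (m - 2)*(m)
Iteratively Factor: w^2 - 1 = (w - 1)*(w + 1)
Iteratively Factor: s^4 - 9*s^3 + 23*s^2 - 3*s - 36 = (s + 1)*(s^3 - 10*s^2 + 33*s - 36) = (s - 3)*(s + 1)*(s^2 - 7*s + 12) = (s - 3)^2*(s + 1)*(s - 4)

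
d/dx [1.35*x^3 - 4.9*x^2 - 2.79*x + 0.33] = 4.05*x^2 - 9.8*x - 2.79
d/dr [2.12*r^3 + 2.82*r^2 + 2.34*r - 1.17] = 6.36*r^2 + 5.64*r + 2.34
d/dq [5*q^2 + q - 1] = 10*q + 1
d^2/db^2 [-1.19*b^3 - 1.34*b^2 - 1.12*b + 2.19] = -7.14*b - 2.68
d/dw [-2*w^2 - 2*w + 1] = -4*w - 2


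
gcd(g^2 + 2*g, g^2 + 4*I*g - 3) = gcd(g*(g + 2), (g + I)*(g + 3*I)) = 1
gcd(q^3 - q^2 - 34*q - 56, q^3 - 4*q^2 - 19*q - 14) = q^2 - 5*q - 14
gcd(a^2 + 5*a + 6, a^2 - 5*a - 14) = a + 2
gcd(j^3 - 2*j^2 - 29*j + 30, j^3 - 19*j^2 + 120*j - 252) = j - 6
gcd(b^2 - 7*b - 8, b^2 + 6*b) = 1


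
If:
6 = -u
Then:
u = -6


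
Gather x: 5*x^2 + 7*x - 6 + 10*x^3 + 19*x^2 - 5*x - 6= 10*x^3 + 24*x^2 + 2*x - 12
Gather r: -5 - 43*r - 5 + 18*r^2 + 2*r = 18*r^2 - 41*r - 10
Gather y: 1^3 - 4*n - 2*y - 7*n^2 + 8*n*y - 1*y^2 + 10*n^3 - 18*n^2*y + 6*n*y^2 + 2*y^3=10*n^3 - 7*n^2 - 4*n + 2*y^3 + y^2*(6*n - 1) + y*(-18*n^2 + 8*n - 2) + 1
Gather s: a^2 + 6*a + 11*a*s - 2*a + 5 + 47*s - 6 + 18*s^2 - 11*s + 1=a^2 + 4*a + 18*s^2 + s*(11*a + 36)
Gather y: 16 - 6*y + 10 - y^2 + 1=-y^2 - 6*y + 27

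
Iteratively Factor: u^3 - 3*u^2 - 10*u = (u + 2)*(u^2 - 5*u) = (u - 5)*(u + 2)*(u)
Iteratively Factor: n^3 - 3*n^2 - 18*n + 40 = (n - 2)*(n^2 - n - 20) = (n - 2)*(n + 4)*(n - 5)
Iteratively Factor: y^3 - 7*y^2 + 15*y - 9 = (y - 3)*(y^2 - 4*y + 3) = (y - 3)*(y - 1)*(y - 3)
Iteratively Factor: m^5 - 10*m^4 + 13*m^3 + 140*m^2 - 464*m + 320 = (m - 5)*(m^4 - 5*m^3 - 12*m^2 + 80*m - 64) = (m - 5)*(m - 4)*(m^3 - m^2 - 16*m + 16) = (m - 5)*(m - 4)*(m - 1)*(m^2 - 16) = (m - 5)*(m - 4)*(m - 1)*(m + 4)*(m - 4)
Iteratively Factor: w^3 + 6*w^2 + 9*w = (w + 3)*(w^2 + 3*w) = w*(w + 3)*(w + 3)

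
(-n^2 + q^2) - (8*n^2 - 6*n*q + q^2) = -9*n^2 + 6*n*q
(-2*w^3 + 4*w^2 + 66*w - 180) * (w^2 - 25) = -2*w^5 + 4*w^4 + 116*w^3 - 280*w^2 - 1650*w + 4500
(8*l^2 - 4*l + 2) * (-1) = -8*l^2 + 4*l - 2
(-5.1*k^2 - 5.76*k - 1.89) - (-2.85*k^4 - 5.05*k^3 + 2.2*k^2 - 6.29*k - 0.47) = 2.85*k^4 + 5.05*k^3 - 7.3*k^2 + 0.53*k - 1.42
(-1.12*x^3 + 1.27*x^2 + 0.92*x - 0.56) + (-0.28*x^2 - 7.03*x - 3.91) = -1.12*x^3 + 0.99*x^2 - 6.11*x - 4.47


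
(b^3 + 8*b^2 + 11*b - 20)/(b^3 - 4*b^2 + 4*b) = (b^3 + 8*b^2 + 11*b - 20)/(b*(b^2 - 4*b + 4))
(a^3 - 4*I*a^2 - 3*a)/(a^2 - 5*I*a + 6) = a*(a^2 - 4*I*a - 3)/(a^2 - 5*I*a + 6)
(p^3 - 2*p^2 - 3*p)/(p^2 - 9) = p*(p + 1)/(p + 3)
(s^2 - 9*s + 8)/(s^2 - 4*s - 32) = (s - 1)/(s + 4)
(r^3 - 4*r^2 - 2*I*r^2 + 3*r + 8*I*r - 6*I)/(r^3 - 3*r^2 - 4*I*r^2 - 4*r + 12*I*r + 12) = (r - 1)/(r - 2*I)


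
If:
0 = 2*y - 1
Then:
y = 1/2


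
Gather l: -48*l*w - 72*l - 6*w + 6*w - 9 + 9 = l*(-48*w - 72)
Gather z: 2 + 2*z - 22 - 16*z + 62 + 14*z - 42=0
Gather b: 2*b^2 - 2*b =2*b^2 - 2*b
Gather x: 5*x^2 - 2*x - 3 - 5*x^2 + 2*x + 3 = 0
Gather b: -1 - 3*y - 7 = -3*y - 8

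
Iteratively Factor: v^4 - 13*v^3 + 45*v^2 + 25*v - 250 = (v - 5)*(v^3 - 8*v^2 + 5*v + 50) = (v - 5)^2*(v^2 - 3*v - 10) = (v - 5)^2*(v + 2)*(v - 5)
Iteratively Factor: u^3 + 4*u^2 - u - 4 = (u + 4)*(u^2 - 1) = (u + 1)*(u + 4)*(u - 1)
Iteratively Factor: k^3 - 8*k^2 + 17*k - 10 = (k - 2)*(k^2 - 6*k + 5) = (k - 2)*(k - 1)*(k - 5)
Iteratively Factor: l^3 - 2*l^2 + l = (l - 1)*(l^2 - l) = l*(l - 1)*(l - 1)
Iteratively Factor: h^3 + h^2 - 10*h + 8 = (h - 1)*(h^2 + 2*h - 8) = (h - 1)*(h + 4)*(h - 2)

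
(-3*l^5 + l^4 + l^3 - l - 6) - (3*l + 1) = -3*l^5 + l^4 + l^3 - 4*l - 7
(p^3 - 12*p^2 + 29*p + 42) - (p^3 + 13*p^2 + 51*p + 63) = -25*p^2 - 22*p - 21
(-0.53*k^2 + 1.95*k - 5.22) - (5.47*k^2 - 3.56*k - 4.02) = -6.0*k^2 + 5.51*k - 1.2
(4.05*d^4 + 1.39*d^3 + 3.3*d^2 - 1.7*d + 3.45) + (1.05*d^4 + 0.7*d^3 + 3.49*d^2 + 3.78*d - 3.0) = 5.1*d^4 + 2.09*d^3 + 6.79*d^2 + 2.08*d + 0.45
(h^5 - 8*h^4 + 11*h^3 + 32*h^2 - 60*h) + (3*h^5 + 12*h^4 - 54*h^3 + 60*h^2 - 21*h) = 4*h^5 + 4*h^4 - 43*h^3 + 92*h^2 - 81*h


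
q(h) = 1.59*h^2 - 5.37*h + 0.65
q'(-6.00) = -24.45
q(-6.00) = 90.11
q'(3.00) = 4.17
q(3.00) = -1.15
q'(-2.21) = -12.40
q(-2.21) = 20.28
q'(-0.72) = -7.66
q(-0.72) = 5.34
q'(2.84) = 3.66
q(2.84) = -1.78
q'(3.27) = 5.03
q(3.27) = 0.09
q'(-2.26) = -12.56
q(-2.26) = 20.91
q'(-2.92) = -14.66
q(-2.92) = 29.89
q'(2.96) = 4.04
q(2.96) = -1.31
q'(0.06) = -5.18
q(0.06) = 0.33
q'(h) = 3.18*h - 5.37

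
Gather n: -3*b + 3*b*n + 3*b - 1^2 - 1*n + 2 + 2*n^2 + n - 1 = 3*b*n + 2*n^2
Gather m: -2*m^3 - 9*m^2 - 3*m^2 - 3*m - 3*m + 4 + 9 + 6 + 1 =-2*m^3 - 12*m^2 - 6*m + 20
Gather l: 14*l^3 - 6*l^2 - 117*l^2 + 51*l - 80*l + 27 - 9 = 14*l^3 - 123*l^2 - 29*l + 18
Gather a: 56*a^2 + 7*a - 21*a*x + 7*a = 56*a^2 + a*(14 - 21*x)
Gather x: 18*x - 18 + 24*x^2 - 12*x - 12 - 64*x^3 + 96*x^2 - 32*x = -64*x^3 + 120*x^2 - 26*x - 30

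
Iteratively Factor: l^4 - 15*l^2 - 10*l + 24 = (l - 1)*(l^3 + l^2 - 14*l - 24) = (l - 1)*(l + 3)*(l^2 - 2*l - 8) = (l - 1)*(l + 2)*(l + 3)*(l - 4)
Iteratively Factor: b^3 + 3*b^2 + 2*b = (b)*(b^2 + 3*b + 2) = b*(b + 1)*(b + 2)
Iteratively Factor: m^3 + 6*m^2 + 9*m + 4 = (m + 1)*(m^2 + 5*m + 4) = (m + 1)*(m + 4)*(m + 1)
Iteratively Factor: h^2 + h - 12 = (h + 4)*(h - 3)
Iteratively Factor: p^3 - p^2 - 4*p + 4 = (p - 1)*(p^2 - 4) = (p - 2)*(p - 1)*(p + 2)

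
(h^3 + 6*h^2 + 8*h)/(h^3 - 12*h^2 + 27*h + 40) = h*(h^2 + 6*h + 8)/(h^3 - 12*h^2 + 27*h + 40)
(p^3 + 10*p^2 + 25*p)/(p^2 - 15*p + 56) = p*(p^2 + 10*p + 25)/(p^2 - 15*p + 56)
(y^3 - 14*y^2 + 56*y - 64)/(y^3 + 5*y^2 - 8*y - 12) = (y^2 - 12*y + 32)/(y^2 + 7*y + 6)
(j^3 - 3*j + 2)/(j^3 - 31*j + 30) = (j^2 + j - 2)/(j^2 + j - 30)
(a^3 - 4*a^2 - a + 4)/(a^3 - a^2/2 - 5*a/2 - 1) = 2*(a^2 - 5*a + 4)/(2*a^2 - 3*a - 2)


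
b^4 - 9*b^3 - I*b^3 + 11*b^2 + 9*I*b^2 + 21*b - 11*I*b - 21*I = (b - 7)*(b - 3)*(b + 1)*(b - I)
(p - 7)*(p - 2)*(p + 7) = p^3 - 2*p^2 - 49*p + 98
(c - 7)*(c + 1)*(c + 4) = c^3 - 2*c^2 - 31*c - 28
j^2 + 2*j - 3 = (j - 1)*(j + 3)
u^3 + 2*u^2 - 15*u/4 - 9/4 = (u - 3/2)*(u + 1/2)*(u + 3)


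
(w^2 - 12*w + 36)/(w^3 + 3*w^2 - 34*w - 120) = (w - 6)/(w^2 + 9*w + 20)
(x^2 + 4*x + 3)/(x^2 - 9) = (x + 1)/(x - 3)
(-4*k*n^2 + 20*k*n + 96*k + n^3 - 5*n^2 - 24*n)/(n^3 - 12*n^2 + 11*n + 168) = (-4*k + n)/(n - 7)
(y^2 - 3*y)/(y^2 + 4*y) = (y - 3)/(y + 4)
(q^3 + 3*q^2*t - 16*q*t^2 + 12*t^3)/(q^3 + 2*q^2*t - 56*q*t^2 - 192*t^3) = (q^2 - 3*q*t + 2*t^2)/(q^2 - 4*q*t - 32*t^2)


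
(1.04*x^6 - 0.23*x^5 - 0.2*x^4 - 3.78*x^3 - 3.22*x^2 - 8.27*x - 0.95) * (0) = 0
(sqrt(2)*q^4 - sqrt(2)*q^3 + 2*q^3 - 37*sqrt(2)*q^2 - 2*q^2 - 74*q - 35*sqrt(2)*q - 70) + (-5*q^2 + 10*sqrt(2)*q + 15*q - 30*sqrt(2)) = sqrt(2)*q^4 - sqrt(2)*q^3 + 2*q^3 - 37*sqrt(2)*q^2 - 7*q^2 - 59*q - 25*sqrt(2)*q - 70 - 30*sqrt(2)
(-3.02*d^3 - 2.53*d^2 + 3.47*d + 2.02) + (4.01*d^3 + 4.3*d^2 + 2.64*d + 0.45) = 0.99*d^3 + 1.77*d^2 + 6.11*d + 2.47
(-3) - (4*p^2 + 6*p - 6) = -4*p^2 - 6*p + 3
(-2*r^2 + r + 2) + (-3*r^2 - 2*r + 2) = -5*r^2 - r + 4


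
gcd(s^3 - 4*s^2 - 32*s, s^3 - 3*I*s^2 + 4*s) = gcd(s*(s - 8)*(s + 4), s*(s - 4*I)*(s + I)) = s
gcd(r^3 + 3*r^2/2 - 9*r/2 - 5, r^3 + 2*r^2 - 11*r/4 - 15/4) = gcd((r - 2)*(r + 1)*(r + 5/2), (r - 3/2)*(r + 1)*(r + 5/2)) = r^2 + 7*r/2 + 5/2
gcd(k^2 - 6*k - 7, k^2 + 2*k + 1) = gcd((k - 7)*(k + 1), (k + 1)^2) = k + 1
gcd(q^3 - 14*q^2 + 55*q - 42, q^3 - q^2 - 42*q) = q - 7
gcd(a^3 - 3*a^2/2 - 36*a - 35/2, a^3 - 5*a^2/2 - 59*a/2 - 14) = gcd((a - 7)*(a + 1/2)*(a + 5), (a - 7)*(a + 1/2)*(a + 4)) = a^2 - 13*a/2 - 7/2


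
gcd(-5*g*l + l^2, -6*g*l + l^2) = l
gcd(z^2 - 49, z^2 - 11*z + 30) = 1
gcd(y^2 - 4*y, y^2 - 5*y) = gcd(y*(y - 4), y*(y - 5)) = y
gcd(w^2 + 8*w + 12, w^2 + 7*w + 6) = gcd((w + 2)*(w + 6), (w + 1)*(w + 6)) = w + 6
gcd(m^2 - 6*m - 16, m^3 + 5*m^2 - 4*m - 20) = m + 2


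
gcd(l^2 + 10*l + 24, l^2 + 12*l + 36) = l + 6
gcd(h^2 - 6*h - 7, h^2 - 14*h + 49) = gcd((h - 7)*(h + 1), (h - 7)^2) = h - 7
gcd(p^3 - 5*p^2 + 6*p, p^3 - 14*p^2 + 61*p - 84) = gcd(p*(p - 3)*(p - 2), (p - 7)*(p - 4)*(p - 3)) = p - 3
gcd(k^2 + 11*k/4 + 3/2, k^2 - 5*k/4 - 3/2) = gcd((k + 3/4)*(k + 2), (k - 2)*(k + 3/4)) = k + 3/4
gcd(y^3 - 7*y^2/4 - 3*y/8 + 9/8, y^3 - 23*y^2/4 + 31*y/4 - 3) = y - 1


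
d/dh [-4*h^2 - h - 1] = -8*h - 1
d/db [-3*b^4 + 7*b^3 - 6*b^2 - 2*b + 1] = -12*b^3 + 21*b^2 - 12*b - 2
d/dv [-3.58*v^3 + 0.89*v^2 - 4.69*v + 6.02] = -10.74*v^2 + 1.78*v - 4.69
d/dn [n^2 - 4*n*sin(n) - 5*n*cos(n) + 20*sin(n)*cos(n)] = 5*n*sin(n) - 4*n*cos(n) + 2*n - 4*sin(n) - 5*cos(n) + 20*cos(2*n)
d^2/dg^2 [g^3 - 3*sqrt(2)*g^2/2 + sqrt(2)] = 6*g - 3*sqrt(2)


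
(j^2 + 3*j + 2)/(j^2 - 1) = (j + 2)/(j - 1)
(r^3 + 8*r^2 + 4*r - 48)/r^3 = 1 + 8/r + 4/r^2 - 48/r^3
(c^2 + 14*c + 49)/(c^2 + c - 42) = (c + 7)/(c - 6)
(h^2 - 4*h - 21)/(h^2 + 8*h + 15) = (h - 7)/(h + 5)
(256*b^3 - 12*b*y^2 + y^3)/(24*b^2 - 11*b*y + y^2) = (-32*b^2 - 4*b*y + y^2)/(-3*b + y)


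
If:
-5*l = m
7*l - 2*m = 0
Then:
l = 0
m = 0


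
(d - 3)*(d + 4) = d^2 + d - 12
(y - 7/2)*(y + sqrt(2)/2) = y^2 - 7*y/2 + sqrt(2)*y/2 - 7*sqrt(2)/4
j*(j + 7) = j^2 + 7*j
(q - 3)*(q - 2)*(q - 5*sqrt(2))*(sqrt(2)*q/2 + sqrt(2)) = sqrt(2)*q^4/2 - 5*q^3 - 3*sqrt(2)*q^3/2 - 2*sqrt(2)*q^2 + 15*q^2 + 6*sqrt(2)*q + 20*q - 60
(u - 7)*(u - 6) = u^2 - 13*u + 42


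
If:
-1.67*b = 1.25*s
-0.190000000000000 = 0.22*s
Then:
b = 0.65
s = -0.86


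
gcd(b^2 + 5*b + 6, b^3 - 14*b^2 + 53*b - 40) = 1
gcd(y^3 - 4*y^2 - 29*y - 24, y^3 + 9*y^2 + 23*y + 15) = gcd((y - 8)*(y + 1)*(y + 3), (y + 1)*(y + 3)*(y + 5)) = y^2 + 4*y + 3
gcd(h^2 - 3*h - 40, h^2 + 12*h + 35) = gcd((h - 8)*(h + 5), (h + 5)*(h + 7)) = h + 5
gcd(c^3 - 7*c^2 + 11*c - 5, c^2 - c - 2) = 1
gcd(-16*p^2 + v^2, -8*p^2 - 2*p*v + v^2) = 4*p - v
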